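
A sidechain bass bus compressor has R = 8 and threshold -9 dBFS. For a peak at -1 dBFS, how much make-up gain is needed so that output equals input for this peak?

7 dB

Without make-up, output = threshold + overshoot/8 = -9 + 1 = -8 dBFS.
Gap to target: 7 dB.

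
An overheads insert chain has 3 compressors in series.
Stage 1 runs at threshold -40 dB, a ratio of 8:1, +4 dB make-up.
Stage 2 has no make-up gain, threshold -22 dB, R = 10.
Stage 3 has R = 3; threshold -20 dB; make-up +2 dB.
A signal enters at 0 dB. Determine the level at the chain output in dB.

-29 dB

Stage 1: 0 dB is 40 dB over -40 dB; at 8:1 that becomes 5 dB over, giving -35 dB; +4 dB make-up → -31 dB.
Stage 2: -31 dB is at or below the -22 dB threshold — no compression; output -31 dB.
Stage 3: below threshold (-31 ≤ -20); passes unchanged; make-up brings it to -29 dB.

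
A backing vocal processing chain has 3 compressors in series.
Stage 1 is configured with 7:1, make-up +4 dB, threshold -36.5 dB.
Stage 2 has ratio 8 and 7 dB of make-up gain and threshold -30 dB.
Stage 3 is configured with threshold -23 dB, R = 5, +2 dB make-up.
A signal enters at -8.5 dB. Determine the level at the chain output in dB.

Stage 1: overshoot 28 dB → 28/7 = 4 dB → -32.5 dB; +4 dB make-up → -28.5 dB.
Stage 2: 1.5 dB above -30 dB, reduced 8:1 to 0.1875 dB above → -29.8125 dB; +7 dB make-up → -22.8125 dB.
Stage 3: 0.1875 dB above -23 dB, reduced 5:1 to 0.0375 dB above → -22.9625 dB; +2 dB make-up → -20.9625 dB.

-20.9625 dB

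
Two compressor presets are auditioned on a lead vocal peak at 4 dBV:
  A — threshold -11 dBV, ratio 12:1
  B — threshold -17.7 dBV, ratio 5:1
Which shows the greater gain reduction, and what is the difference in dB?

A: GR = 15 − 15/12 = 13.75 dB.
B: GR = 21.7 − 21.7/5 = 17.36 dB.
B reduces 3.61 dB more.

B, by 3.61 dB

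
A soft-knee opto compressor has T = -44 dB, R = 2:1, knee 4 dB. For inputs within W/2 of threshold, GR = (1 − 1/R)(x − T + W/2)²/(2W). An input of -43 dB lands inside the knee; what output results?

-43.5625 dB

x − T + W/2 = -43 − (-44) + 2 = 3.
GR = (1 − 1/2) × 3² / 8 = 0.5 × 9 / 8 = 0.5625 dB.
Output = -43 − 0.5625 = -43.5625 dB.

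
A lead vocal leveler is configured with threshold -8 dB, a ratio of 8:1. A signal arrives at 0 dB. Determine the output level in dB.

0 dB sits 8 dB over threshold.
At 8:1 the overshoot is divided by 8, leaving 1 dB above threshold.
That puts the output at -7 dB.

-7 dB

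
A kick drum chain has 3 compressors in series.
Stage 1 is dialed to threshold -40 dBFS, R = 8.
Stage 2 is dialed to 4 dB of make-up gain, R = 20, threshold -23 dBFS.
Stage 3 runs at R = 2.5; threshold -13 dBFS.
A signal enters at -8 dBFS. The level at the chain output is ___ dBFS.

-32 dBFS

Stage 1: -8 dBFS is 32 dB over -40 dBFS; at 8:1 that becomes 4 dB over, giving -36 dBFS.
Stage 2: below threshold (-36 ≤ -23); passes unchanged; make-up brings it to -32 dBFS.
Stage 3: -32 dBFS ≤ -13 dBFS, so stage 3 doesn't engage; output -32 dBFS.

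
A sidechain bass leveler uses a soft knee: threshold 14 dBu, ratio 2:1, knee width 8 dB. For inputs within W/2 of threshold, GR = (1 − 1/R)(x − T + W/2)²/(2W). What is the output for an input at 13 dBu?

x − T + W/2 = 13 − 14 + 4 = 3.
GR = (1 − 1/2) × 3² / 16 = 0.5 × 9 / 16 = 0.28125 dB.
Output = 13 − 0.28125 = 12.71875 dBu.

12.71875 dBu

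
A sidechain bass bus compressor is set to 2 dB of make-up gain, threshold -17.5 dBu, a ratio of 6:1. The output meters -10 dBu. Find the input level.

Before make-up, the level was -10 − 2 = -12 dBu.
Post-compression overshoot = -12 − (-17.5) = 5.5 dB.
Input overshoot = R × output overshoot = 33 dB → input = -17.5 + 33 = 15.5 dBu.

15.5 dBu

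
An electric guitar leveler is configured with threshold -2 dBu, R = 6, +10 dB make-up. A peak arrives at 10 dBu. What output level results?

10 dBu

Overshoot: 10 − (-2) = 12 dB.
The 12 dB excess becomes 2 dB after 6:1 reduction.
That puts the output at 0 dBu; make-up adds 10 dB, giving 10 dBu.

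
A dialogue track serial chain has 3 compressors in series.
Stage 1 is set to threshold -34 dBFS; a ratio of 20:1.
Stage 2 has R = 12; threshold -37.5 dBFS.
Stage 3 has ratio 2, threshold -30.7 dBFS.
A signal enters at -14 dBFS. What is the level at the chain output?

Stage 1: 20 dB above -34 dBFS, reduced 20:1 to 1 dB above → -33 dBFS.
Stage 2: -33 dBFS is 4.5 dB over -37.5 dBFS; at 12:1 that becomes 0.375 dB over, giving -37.125 dBFS.
Stage 3: -37.125 dBFS ≤ -30.7 dBFS, so stage 3 doesn't engage; output -37.125 dBFS.

-37.125 dBFS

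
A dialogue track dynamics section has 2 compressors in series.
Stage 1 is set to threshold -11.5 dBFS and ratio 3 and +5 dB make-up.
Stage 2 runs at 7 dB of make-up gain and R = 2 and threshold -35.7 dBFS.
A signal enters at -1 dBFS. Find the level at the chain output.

Stage 1: overshoot 10.5 dB → 10.5/3 = 3.5 dB → -8 dBFS; +5 dB make-up → -3 dBFS.
Stage 2: -3 dBFS is 32.7 dB over -35.7 dBFS; at 2:1 that becomes 16.35 dB over, giving -19.35 dBFS; +7 dB make-up → -12.35 dBFS.

-12.35 dBFS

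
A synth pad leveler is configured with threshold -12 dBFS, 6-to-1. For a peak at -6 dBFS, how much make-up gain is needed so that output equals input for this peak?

Overshoot 6 dB → 6/6 = 1 dB after compression, so the compressed level is -12 + 1 = -11 dBFS.
Make-up = target − compressed = -6 − (-11) = 5 dB.

5 dB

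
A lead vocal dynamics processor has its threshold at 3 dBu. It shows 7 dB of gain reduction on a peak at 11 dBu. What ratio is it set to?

8:1

Input overshoot = 11 − 3 = 8 dB.
Output overshoot = 8 − 7 = 1 dB.
Ratio = input overshoot / output overshoot = 8 / 1 = 8.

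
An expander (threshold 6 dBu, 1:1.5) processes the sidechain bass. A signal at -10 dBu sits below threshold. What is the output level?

The input is 16 dB below the 6 dBu threshold.
A 1:1.5 expander multiplies undershoot by 1.5: 16 × 1.5 = 24 dB below threshold.
Output = 6 − 24 = -18 dBu.

-18 dBu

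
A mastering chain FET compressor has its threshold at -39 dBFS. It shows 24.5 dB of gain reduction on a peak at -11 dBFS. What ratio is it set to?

Input overshoot = -11 − (-39) = 28 dB.
Output overshoot = 28 − 24.5 = 3.5 dB.
Ratio = input overshoot / output overshoot = 28 / 3.5 = 8.

8:1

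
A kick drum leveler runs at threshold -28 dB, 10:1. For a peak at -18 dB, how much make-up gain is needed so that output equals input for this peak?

9 dB

Without make-up, output = threshold + overshoot/10 = -28 + 1 = -27 dB.
Gap to target: 9 dB.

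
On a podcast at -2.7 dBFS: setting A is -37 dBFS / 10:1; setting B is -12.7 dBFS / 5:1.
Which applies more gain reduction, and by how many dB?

A, by 22.87 dB

A: overshoot 34.3 dB → output overshoot 3.43 dB → GR 30.87 dB.
B: overshoot 10 dB → output overshoot 2 dB → GR 8 dB.
Difference: 22.87 dB in favour of A.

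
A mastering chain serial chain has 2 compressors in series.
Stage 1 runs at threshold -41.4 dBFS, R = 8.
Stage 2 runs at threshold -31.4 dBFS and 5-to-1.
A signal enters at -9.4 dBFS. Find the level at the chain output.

Stage 1: -9.4 dBFS is 32 dB over -41.4 dBFS; at 8:1 that becomes 4 dB over, giving -37.4 dBFS.
Stage 2: -37.4 dBFS ≤ -31.4 dBFS, so stage 2 doesn't engage; output -37.4 dBFS.

-37.4 dBFS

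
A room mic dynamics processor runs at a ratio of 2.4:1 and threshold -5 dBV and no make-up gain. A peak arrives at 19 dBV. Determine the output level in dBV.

5 dBV

The input is 24 dB above the -5 dBV threshold.
2.4:1 compression reduces that to 24/2.4 = 10 dB over.
That puts the output at 5 dBV.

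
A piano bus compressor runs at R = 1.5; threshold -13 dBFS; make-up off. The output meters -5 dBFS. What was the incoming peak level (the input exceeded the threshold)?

-1 dBFS

That's 8 dB above the -13 dBFS threshold.
Input overshoot = R × output overshoot = 12 dB → input = -13 + 12 = -1 dBFS.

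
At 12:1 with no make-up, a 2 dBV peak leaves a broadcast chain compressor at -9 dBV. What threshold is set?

-10 dBV

Gain reduction = 2 − (-9) = 11 dB; output overshoot = GR / (R − 1) = 11 / 11 = 1 dB.
Threshold = output − output overshoot = -9 − 1 = -10 dBV.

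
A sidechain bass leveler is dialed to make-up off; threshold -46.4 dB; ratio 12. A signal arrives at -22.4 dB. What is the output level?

-22.4 dB sits 24 dB over threshold.
At 12:1 the overshoot is divided by 12, leaving 2 dB above threshold.
Output = -46.4 + 2 = -44.4 dB.

-44.4 dB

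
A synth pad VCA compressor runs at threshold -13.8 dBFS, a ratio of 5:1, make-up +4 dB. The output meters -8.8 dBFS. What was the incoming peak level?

Remove make-up: -8.8 − 4 = -12.8 dBFS.
The compressed level sits -12.8 − (-13.8) = 1 dB over threshold.
Undo the ratio: input overshoot = 1 × 5 = 5 dB, giving input = -8.8 dBFS.

-8.8 dBFS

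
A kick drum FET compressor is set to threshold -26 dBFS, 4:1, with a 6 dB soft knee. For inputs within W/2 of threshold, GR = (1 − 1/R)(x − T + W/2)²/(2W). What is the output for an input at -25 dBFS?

-26 dBFS

x − T + W/2 = -25 − (-26) + 3 = 4.
GR = (1 − 1/4) × 4² / 12 = 0.75 × 16 / 12 = 1 dB.
Output = -25 − 1 = -26 dBFS.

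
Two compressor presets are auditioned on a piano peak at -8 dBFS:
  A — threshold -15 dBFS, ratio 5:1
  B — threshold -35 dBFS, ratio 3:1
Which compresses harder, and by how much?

A: overshoot 7 dB → output overshoot 1.4 dB → GR 5.6 dB.
B: overshoot 27 dB → output overshoot 9 dB → GR 18 dB.
Difference: 12.4 dB in favour of B.

B, by 12.4 dB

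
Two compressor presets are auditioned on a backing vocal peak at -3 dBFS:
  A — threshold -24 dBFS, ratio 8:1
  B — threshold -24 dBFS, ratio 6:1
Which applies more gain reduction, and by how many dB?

A, by 0.875 dB

A: overshoot 21 dB → output overshoot 2.625 dB → GR 18.375 dB.
B: overshoot 21 dB → output overshoot 3.5 dB → GR 17.5 dB.
Difference: 0.875 dB in favour of A.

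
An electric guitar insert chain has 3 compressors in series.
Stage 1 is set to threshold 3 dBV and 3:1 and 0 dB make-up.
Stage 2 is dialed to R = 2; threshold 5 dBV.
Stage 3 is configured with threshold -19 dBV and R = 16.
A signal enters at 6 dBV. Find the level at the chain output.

-17.5625 dBV

Stage 1: overshoot 3 dB → 3/3 = 1 dB → 4 dBV.
Stage 2: 4 dBV is at or below the 5 dBV threshold — no compression; output 4 dBV.
Stage 3: overshoot 23 dB → 23/16 = 1.4375 dB → -17.5625 dBV.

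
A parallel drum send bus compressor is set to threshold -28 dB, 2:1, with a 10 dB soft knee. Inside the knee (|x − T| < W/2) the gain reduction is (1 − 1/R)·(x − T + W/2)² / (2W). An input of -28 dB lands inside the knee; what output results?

-28.625 dB

x − T + W/2 = -28 − (-28) + 5 = 5.
GR = (1 − 1/2) × 5² / 20 = 0.5 × 25 / 20 = 0.625 dB.
Output = -28 − 0.625 = -28.625 dB.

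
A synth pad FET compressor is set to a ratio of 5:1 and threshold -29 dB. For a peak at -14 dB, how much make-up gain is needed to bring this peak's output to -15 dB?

Without make-up, output = threshold + overshoot/5 = -29 + 3 = -26 dB.
Gap to target: 11 dB.

11 dB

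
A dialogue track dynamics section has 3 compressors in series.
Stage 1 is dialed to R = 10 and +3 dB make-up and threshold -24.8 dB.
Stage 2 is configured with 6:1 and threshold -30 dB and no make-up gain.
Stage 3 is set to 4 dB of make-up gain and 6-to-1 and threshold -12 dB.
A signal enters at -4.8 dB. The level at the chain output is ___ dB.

Stage 1: overshoot 20 dB → 20/10 = 2 dB → -22.8 dB; +3 dB make-up → -19.8 dB.
Stage 2: 10.2 dB above -30 dB, reduced 6:1 to 1.7 dB above → -28.3 dB.
Stage 3: below threshold (-28.3 ≤ -12); passes unchanged; make-up brings it to -24.3 dB.

-24.3 dB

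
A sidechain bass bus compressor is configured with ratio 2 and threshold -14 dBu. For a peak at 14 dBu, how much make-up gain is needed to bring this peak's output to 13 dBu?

The peak compresses to -14 + 28/2 = 0 dBu.
To reach 13 dBu requires 13 − 0 = 13 dB of make-up.

13 dB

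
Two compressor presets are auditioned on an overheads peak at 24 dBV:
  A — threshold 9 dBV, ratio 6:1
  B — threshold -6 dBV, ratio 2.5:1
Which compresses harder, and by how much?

A: GR = 15 − 15/6 = 12.5 dB.
B: GR = 30 − 30/2.5 = 18 dB.
B reduces 5.5 dB more.

B, by 5.5 dB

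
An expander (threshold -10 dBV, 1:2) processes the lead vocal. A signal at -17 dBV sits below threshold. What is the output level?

Below threshold, a 1:2 expander applies gain = (2−1)×(T − x) of attenuation.
(2−1) × 7 = 7 dB, so output = -17 − 7 = -24 dBV.

-24 dBV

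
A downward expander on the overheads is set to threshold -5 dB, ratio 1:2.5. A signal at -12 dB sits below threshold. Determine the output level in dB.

The input is 7 dB below the -5 dB threshold.
A 1:2.5 expander multiplies undershoot by 2.5: 7 × 2.5 = 17.5 dB below threshold.
Output = -5 − 17.5 = -22.5 dB.

-22.5 dB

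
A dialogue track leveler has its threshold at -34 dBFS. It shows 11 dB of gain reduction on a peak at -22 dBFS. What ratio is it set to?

Input overshoot = -22 − (-34) = 12 dB.
Output overshoot = 12 − 11 = 1 dB.
Ratio = input overshoot / output overshoot = 12 / 1 = 12.

12:1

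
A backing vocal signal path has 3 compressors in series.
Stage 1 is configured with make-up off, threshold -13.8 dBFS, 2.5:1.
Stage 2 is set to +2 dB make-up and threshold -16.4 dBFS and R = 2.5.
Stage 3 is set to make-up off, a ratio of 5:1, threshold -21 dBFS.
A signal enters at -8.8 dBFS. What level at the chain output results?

Stage 1: overshoot 5 dB → 5/2.5 = 2 dB → -11.8 dBFS.
Stage 2: -11.8 dBFS is 4.6 dB over -16.4 dBFS; at 2.5:1 that becomes 1.84 dB over, giving -14.56 dBFS; +2 dB make-up → -12.56 dBFS.
Stage 3: overshoot 8.44 dB → 8.44/5 = 1.688 dB → -19.312 dBFS.

-19.312 dBFS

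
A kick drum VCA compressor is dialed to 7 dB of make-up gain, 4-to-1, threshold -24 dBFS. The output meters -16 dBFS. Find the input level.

-20 dBFS

Stripping the +7 dB make-up gives -23 dBFS at the gain stage.
That's 1 dB above the -24 dBFS threshold.
Before 4:1 compression the overshoot was 1 × 4 = 4 dB, so input = -24 + 4 = -20 dBFS.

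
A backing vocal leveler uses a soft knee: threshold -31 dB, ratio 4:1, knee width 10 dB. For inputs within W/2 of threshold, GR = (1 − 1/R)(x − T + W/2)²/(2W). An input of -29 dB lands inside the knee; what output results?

-30.8375 dB

x − T + W/2 = -29 − (-31) + 5 = 7.
GR = (1 − 1/4) × 7² / 20 = 0.75 × 49 / 20 = 1.8375 dB.
Output = -29 − 1.8375 = -30.8375 dB.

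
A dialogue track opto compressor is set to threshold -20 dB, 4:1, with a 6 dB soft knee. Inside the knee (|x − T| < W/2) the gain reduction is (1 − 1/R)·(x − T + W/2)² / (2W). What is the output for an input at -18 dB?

x − T + W/2 = -18 − (-20) + 3 = 5.
GR = (1 − 1/4) × 5² / 12 = 0.75 × 25 / 12 = 1.5625 dB.
Output = -18 − 1.5625 = -19.5625 dB.

-19.5625 dB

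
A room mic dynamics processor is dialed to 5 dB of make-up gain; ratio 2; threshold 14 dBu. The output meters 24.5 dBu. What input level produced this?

Before make-up, the level was 24.5 − 5 = 19.5 dBu.
The compressed level sits 19.5 − 14 = 5.5 dB over threshold.
Undo the ratio: input overshoot = 5.5 × 2 = 11 dB, giving input = 25 dBu.

25 dBu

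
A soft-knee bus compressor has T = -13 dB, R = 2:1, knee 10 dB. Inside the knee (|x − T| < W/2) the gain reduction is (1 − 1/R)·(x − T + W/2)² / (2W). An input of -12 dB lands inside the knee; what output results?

x − T + W/2 = -12 − (-13) + 5 = 6.
GR = (1 − 1/2) × 6² / 20 = 0.5 × 36 / 20 = 0.9 dB.
Output = -12 − 0.9 = -12.9 dB.

-12.9 dB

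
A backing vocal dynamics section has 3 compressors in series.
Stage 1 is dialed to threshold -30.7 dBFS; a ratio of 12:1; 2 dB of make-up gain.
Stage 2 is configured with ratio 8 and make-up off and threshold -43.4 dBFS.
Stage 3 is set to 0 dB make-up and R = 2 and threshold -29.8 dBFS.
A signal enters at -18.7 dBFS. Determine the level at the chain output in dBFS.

Stage 1: overshoot 12 dB → 12/12 = 1 dB → -29.7 dBFS; +2 dB make-up → -27.7 dBFS.
Stage 2: -27.7 dBFS is 15.7 dB over -43.4 dBFS; at 8:1 that becomes 1.9625 dB over, giving -41.4375 dBFS.
Stage 3: -41.4375 dBFS ≤ -29.8 dBFS, so stage 3 doesn't engage; output -41.4375 dBFS.

-41.4375 dBFS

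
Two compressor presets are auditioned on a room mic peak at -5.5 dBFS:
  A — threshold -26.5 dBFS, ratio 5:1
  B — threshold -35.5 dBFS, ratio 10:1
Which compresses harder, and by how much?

B, by 10.2 dB

A: GR = 21 − 21/5 = 16.8 dB.
B: GR = 30 − 30/10 = 27 dB.
Difference: 10.2 dB in favour of B.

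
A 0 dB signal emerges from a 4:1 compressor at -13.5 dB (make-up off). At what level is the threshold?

-18 dB

Gain reduction = 0 − (-13.5) = 13.5 dB; output overshoot = GR / (R − 1) = 13.5 / 3 = 4.5 dB.
Threshold = output − output overshoot = -13.5 − 4.5 = -18 dB.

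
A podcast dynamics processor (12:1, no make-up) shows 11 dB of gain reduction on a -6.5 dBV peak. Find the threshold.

Gain reduction = -6.5 − (-17.5) = 11 dB; output overshoot = GR / (R − 1) = 11 / 11 = 1 dB.
Threshold = output − output overshoot = -17.5 − 1 = -18.5 dBV.

-18.5 dBV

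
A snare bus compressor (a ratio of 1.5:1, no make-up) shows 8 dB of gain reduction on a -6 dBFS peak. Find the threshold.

-30 dBFS

Gain reduction = -6 − (-14) = 8 dB; output overshoot = GR / (R − 1) = 8 / 0.5 = 16 dB.
Threshold = output − output overshoot = -14 − 16 = -30 dBFS.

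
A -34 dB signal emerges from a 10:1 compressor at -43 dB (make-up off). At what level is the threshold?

Gain reduction = -34 − (-43) = 9 dB; output overshoot = GR / (R − 1) = 9 / 9 = 1 dB.
Threshold = output − output overshoot = -43 − 1 = -44 dB.

-44 dB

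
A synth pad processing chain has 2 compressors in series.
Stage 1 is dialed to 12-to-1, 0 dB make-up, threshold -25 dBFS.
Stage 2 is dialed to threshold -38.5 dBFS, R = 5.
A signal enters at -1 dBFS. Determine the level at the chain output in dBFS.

-35.4 dBFS

Stage 1: overshoot 24 dB → 24/12 = 2 dB → -23 dBFS.
Stage 2: overshoot 15.5 dB → 15.5/5 = 3.1 dB → -35.4 dBFS.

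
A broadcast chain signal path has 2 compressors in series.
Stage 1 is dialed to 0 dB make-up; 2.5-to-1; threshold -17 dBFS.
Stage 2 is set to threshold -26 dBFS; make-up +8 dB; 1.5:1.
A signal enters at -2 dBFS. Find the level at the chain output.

-8 dBFS

Stage 1: -2 dBFS is 15 dB over -17 dBFS; at 2.5:1 that becomes 6 dB over, giving -11 dBFS.
Stage 2: -11 dBFS is 15 dB over -26 dBFS; at 1.5:1 that becomes 10 dB over, giving -16 dBFS; +8 dB make-up → -8 dBFS.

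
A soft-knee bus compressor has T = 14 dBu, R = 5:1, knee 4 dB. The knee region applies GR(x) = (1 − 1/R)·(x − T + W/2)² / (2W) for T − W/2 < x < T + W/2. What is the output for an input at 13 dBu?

12.9 dBu

x − T + W/2 = 13 − 14 + 2 = 1.
GR = (1 − 1/5) × 1² / 8 = 0.8 × 1 / 8 = 0.1 dB.
Output = 13 − 0.1 = 12.9 dBu.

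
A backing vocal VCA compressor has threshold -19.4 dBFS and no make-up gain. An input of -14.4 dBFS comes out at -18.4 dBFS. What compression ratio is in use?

5:1

Input overshoot = -14.4 − (-19.4) = 5 dB; output overshoot = -18.4 − (-19.4) = 1 dB.
Ratio = 5 / 1 = 5.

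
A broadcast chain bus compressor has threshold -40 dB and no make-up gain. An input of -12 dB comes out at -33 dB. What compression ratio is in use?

4:1

Input overshoot = -12 − (-40) = 28 dB; output overshoot = -33 − (-40) = 7 dB.
Ratio = 28 / 7 = 4.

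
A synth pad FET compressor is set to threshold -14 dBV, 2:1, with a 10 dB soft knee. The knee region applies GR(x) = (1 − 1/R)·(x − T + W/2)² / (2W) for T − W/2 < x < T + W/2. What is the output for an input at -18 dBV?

x − T + W/2 = -18 − (-14) + 5 = 1.
GR = (1 − 1/2) × 1² / 20 = 0.5 × 1 / 20 = 0.025 dB.
Output = -18 − 0.025 = -18.025 dBV.

-18.025 dBV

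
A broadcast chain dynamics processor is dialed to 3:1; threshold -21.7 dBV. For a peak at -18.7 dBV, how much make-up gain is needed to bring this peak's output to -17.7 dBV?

Without make-up, output = threshold + overshoot/3 = -21.7 + 1 = -20.7 dBV.
Gap to target: 3 dB.

3 dB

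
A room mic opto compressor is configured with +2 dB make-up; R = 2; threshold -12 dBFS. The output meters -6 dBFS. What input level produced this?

Remove make-up: -6 − 2 = -8 dBFS.
That's 4 dB above the -12 dBFS threshold.
Before 2:1 compression the overshoot was 4 × 2 = 8 dB, so input = -12 + 8 = -4 dBFS.

-4 dBFS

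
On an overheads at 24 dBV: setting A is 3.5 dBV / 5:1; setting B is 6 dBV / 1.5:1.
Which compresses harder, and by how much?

A, by 10.4 dB

A: GR = 20.5 − 20.5/5 = 16.4 dB.
B: GR = 18 − 18/1.5 = 6 dB.
A reduces 10.4 dB more.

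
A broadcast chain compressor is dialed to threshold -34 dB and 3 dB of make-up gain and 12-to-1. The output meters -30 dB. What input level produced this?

Before make-up, the level was -30 − 3 = -33 dB.
The compressed level sits -33 − (-34) = 1 dB over threshold.
Undo the ratio: input overshoot = 1 × 12 = 12 dB, giving input = -22 dB.

-22 dB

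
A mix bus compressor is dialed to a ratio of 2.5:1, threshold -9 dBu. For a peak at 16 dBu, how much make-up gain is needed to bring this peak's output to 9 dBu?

8 dB

Without make-up, output = threshold + overshoot/2.5 = -9 + 10 = 1 dBu.
Gap to target: 8 dB.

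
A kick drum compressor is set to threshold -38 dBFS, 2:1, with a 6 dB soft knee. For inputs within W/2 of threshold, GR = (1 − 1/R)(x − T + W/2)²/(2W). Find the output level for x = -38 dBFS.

x − T + W/2 = -38 − (-38) + 3 = 3.
GR = (1 − 1/2) × 3² / 12 = 0.5 × 9 / 12 = 0.375 dB.
Output = -38 − 0.375 = -38.375 dBFS.

-38.375 dBFS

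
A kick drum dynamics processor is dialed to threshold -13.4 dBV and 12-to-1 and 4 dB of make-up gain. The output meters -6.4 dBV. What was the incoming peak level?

Stripping the +4 dB make-up gives -10.4 dBV at the gain stage.
That's 3 dB above the -13.4 dBV threshold.
Input overshoot = R × output overshoot = 36 dB → input = -13.4 + 36 = 22.6 dBV.

22.6 dBV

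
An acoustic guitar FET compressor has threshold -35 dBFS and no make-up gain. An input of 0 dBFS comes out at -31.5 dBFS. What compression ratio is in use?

10:1

Input overshoot = 0 − (-35) = 35 dB; output overshoot = -31.5 − (-35) = 3.5 dB.
Ratio = 35 / 3.5 = 10.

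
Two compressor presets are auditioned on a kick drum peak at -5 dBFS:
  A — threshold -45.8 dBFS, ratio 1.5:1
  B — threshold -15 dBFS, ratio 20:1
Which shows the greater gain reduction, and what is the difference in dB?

A, by 4.1 dB

A: 40.8 dB over, compressed to 27.2 dB over, so 13.6 dB of GR.
B: 10 dB over, compressed to 0.5 dB over, so 9.5 dB of GR.
Difference: 4.1 dB in favour of A.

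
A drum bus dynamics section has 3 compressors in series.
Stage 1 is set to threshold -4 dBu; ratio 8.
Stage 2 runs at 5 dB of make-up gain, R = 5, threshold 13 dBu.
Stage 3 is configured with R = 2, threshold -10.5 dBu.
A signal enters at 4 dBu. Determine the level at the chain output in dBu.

-4.25 dBu

Stage 1: 8 dB above -4 dBu, reduced 8:1 to 1 dB above → -3 dBu.
Stage 2: -3 dBu ≤ 13 dBu, so stage 2 doesn't engage; make-up brings it to 2 dBu.
Stage 3: overshoot 12.5 dB → 12.5/2 = 6.25 dB → -4.25 dBu.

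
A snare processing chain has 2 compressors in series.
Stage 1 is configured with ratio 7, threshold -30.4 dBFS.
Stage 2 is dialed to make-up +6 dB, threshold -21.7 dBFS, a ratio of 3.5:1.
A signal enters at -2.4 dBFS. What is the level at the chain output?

Stage 1: overshoot 28 dB → 28/7 = 4 dB → -26.4 dBFS.
Stage 2: -26.4 dBFS is at or below the -21.7 dBFS threshold — no compression; make-up brings it to -20.4 dBFS.

-20.4 dBFS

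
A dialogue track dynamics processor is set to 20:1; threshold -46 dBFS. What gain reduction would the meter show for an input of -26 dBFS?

Overshoot = -26 − (-46) = 20 dB.
A 20:1 ratio leaves 1 dB of that excess.
So the signal is attenuated by 20 − 1 = 19 dB.

19 dB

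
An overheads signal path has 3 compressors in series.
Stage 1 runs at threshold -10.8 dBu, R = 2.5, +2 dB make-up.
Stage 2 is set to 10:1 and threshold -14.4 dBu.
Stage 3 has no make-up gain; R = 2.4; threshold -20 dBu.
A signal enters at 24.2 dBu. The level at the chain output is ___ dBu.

-16.85 dBu

Stage 1: 35 dB above -10.8 dBu, reduced 2.5:1 to 14 dB above → 3.2 dBu; +2 dB make-up → 5.2 dBu.
Stage 2: 19.6 dB above -14.4 dBu, reduced 10:1 to 1.96 dB above → -12.44 dBu.
Stage 3: overshoot 7.56 dB → 7.56/2.4 = 3.15 dB → -16.85 dBu.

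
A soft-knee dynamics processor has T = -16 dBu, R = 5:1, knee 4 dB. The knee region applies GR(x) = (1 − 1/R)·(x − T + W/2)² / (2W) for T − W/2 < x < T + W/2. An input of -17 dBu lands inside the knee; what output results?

x − T + W/2 = -17 − (-16) + 2 = 1.
GR = (1 − 1/5) × 1² / 8 = 0.8 × 1 / 8 = 0.1 dB.
Output = -17 − 0.1 = -17.1 dBu.

-17.1 dBu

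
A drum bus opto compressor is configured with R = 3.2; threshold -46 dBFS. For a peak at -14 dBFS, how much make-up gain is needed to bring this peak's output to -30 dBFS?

Without make-up, output = threshold + overshoot/3.2 = -46 + 10 = -36 dBFS.
Gap to target: 6 dB.

6 dB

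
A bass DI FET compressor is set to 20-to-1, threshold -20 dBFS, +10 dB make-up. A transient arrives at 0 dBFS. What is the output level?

-9 dBFS

The input is 20 dB above the -20 dBFS threshold.
20:1 compression reduces that to 20/20 = 1 dB over.
Output = -20 + 1 = -19 dBFS; make-up adds 10 dB, giving -9 dBFS.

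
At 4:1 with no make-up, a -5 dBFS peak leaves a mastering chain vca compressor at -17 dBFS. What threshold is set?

Gain reduction = -5 − (-17) = 12 dB; output overshoot = GR / (R − 1) = 12 / 3 = 4 dB.
Threshold = output − output overshoot = -17 − 4 = -21 dBFS.

-21 dBFS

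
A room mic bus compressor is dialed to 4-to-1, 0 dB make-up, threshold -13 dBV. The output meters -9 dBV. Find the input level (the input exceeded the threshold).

3 dBV

The compressed level sits -9 − (-13) = 4 dB over threshold.
Undo the ratio: input overshoot = 4 × 4 = 16 dB, giving input = 3 dBV.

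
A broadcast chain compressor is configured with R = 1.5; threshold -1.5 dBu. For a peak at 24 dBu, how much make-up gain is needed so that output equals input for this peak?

Without make-up, output = threshold + overshoot/1.5 = -1.5 + 17 = 15.5 dBu.
Gap to target: 8.5 dB.

8.5 dB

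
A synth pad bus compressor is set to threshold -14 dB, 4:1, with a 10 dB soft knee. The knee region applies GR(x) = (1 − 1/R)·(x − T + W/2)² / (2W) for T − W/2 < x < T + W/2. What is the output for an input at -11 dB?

x − T + W/2 = -11 − (-14) + 5 = 8.
GR = (1 − 1/4) × 8² / 20 = 0.75 × 64 / 20 = 2.4 dB.
Output = -11 − 2.4 = -13.4 dB.

-13.4 dB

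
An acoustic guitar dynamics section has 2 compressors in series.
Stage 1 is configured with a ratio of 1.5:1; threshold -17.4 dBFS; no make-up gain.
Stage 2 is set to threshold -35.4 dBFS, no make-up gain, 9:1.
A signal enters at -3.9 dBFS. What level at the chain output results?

Stage 1: 13.5 dB above -17.4 dBFS, reduced 1.5:1 to 9 dB above → -8.4 dBFS.
Stage 2: overshoot 27 dB → 27/9 = 3 dB → -32.4 dBFS.

-32.4 dBFS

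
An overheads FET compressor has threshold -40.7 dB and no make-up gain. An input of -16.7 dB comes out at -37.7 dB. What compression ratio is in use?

8:1

Input overshoot = -16.7 − (-40.7) = 24 dB; output overshoot = -37.7 − (-40.7) = 3 dB.
Ratio = 24 / 3 = 8.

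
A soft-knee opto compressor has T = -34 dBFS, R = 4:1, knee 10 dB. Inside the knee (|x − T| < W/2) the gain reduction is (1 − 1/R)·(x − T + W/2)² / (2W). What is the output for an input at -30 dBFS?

x − T + W/2 = -30 − (-34) + 5 = 9.
GR = (1 − 1/4) × 9² / 20 = 0.75 × 81 / 20 = 3.0375 dB.
Output = -30 − 3.0375 = -33.0375 dBFS.

-33.0375 dBFS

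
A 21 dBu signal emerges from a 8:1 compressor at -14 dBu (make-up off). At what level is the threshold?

Gain reduction = 21 − (-14) = 35 dB; output overshoot = GR / (R − 1) = 35 / 7 = 5 dB.
Threshold = output − output overshoot = -14 − 5 = -19 dBu.

-19 dBu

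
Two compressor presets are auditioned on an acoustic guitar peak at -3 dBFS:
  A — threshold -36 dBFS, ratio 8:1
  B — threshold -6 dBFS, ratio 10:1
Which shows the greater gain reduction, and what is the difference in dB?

A: 33 dB over, compressed to 4.125 dB over, so 28.875 dB of GR.
B: 3 dB over, compressed to 0.3 dB over, so 2.7 dB of GR.
A reduces 26.175 dB more.

A, by 26.175 dB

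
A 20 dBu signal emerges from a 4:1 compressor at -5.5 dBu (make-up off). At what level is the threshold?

-14 dBu

Gain reduction = 20 − (-5.5) = 25.5 dB; output overshoot = GR / (R − 1) = 25.5 / 3 = 8.5 dB.
Threshold = output − output overshoot = -5.5 − 8.5 = -14 dBu.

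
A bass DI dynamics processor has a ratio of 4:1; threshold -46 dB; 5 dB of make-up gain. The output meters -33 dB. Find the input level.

-14 dB

Stripping the +5 dB make-up gives -38 dB at the gain stage.
That's 8 dB above the -46 dB threshold.
Before 4:1 compression the overshoot was 8 × 4 = 32 dB, so input = -46 + 32 = -14 dB.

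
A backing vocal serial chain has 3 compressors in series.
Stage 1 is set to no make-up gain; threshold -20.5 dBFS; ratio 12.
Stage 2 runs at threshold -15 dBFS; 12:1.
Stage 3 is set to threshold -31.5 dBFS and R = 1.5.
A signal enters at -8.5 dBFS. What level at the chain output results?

-23.5 dBFS

Stage 1: 12 dB above -20.5 dBFS, reduced 12:1 to 1 dB above → -19.5 dBFS.
Stage 2: -19.5 dBFS is at or below the -15 dBFS threshold — no compression; output -19.5 dBFS.
Stage 3: overshoot 12 dB → 12/1.5 = 8 dB → -23.5 dBFS.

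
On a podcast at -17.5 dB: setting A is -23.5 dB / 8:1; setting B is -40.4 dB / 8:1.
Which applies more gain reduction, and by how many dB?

A: GR = 6 − 6/8 = 5.25 dB.
B: GR = 22.9 − 22.9/8 = 20.0375 dB.
B reduces 14.7875 dB more.

B, by 14.7875 dB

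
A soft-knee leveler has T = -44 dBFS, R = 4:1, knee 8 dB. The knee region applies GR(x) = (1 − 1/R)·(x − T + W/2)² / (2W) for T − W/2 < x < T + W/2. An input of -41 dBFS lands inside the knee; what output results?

-43.296875 dBFS

x − T + W/2 = -41 − (-44) + 4 = 7.
GR = (1 − 1/4) × 7² / 16 = 0.75 × 49 / 16 = 2.296875 dB.
Output = -41 − 2.296875 = -43.296875 dBFS.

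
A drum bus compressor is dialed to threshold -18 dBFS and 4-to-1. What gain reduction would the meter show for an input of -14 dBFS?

3 dB

Overshoot = -14 − (-18) = 4 dB.
A 4:1 ratio leaves 1 dB of that excess.
So the signal is attenuated by 4 − 1 = 3 dB.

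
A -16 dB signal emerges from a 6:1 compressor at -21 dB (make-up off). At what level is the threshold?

-22 dB

Let T be the threshold. Output overshoot = (input overshoot)/R, so -21 − T = (-16 − T)/6.
6·(-21 − T) = -16 − T → 5·T = -126 − (-16) = -110.
T = -110/5 = -22 dB.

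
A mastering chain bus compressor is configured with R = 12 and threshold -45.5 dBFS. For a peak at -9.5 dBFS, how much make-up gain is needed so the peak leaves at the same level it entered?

33 dB

The peak compresses to -45.5 + 36/12 = -42.5 dBFS.
To reach -9.5 dBFS requires -9.5 − (-42.5) = 33 dB of make-up.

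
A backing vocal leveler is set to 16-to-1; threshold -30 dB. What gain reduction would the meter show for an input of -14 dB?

-14 dB exceeds the threshold by 16 dB.
A 16:1 ratio leaves 1 dB of that excess.
So the signal is attenuated by 16 − 1 = 15 dB.

15 dB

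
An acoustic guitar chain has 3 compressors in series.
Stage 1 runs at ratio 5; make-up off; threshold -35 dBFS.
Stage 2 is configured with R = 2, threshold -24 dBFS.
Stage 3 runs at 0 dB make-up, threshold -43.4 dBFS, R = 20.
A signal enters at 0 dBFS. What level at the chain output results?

Stage 1: overshoot 35 dB → 35/5 = 7 dB → -28 dBFS.
Stage 2: -28 dBFS is at or below the -24 dBFS threshold — no compression; output -28 dBFS.
Stage 3: overshoot 15.4 dB → 15.4/20 = 0.77 dB → -42.63 dBFS.

-42.63 dBFS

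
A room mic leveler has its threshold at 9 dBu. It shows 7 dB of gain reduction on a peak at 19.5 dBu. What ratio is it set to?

Input overshoot = 19.5 − 9 = 10.5 dB.
Output overshoot = 10.5 − 7 = 3.5 dB.
Ratio = input overshoot / output overshoot = 10.5 / 3.5 = 3.

3:1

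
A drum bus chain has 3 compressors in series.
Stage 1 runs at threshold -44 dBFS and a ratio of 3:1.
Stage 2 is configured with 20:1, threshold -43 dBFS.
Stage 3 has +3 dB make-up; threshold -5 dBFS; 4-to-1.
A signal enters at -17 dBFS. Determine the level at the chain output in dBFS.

-39.6 dBFS

Stage 1: overshoot 27 dB → 27/3 = 9 dB → -35 dBFS.
Stage 2: overshoot 8 dB → 8/20 = 0.4 dB → -42.6 dBFS.
Stage 3: -42.6 dBFS is at or below the -5 dBFS threshold — no compression; make-up brings it to -39.6 dBFS.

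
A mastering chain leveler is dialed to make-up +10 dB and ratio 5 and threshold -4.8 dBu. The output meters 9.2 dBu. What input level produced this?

Before make-up, the level was 9.2 − 10 = -0.8 dBu.
Post-compression overshoot = -0.8 − (-4.8) = 4 dB.
Undo the ratio: input overshoot = 4 × 5 = 20 dB, giving input = 15.2 dBu.

15.2 dBu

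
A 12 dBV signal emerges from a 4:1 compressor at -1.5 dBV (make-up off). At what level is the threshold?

Gain reduction = 12 − (-1.5) = 13.5 dB; output overshoot = GR / (R − 1) = 13.5 / 3 = 4.5 dB.
Threshold = output − output overshoot = -1.5 − 4.5 = -6 dBV.

-6 dBV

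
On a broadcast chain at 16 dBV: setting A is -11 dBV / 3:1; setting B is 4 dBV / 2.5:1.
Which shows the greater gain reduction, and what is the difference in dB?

A, by 10.8 dB

A: overshoot 27 dB → output overshoot 9 dB → GR 18 dB.
B: overshoot 12 dB → output overshoot 4.8 dB → GR 7.2 dB.
Difference: 10.8 dB in favour of A.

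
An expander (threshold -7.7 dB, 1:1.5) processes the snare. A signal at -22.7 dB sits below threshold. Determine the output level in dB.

Undershoot = (-7.7) − (-22.7) = 15 dB.
At 1:1.5, that expands to 22.5 dB under threshold.
Output = -7.7 − 22.5 = -30.2 dB.

-30.2 dB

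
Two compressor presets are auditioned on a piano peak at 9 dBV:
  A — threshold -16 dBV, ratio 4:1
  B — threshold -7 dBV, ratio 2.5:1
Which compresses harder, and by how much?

A: GR = 25 − 25/4 = 18.75 dB.
B: GR = 16 − 16/2.5 = 9.6 dB.
A applies 9.15 dB more gain reduction.

A, by 9.15 dB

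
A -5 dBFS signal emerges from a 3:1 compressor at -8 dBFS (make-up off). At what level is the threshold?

-9.5 dBFS

Gain reduction = -5 − (-8) = 3 dB; output overshoot = GR / (R − 1) = 3 / 2 = 1.5 dB.
Threshold = output − output overshoot = -8 − 1.5 = -9.5 dBFS.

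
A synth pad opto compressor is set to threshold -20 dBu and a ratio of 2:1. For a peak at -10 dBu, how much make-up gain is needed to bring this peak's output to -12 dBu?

3 dB

The peak compresses to -20 + 10/2 = -15 dBu.
To reach -12 dBu requires -12 − (-15) = 3 dB of make-up.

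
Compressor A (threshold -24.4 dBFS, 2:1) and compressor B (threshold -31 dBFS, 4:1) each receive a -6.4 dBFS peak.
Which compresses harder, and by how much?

A: GR = 18 − 18/2 = 9 dB.
B: GR = 24.6 − 24.6/4 = 18.45 dB.
Difference: 9.45 dB in favour of B.

B, by 9.45 dB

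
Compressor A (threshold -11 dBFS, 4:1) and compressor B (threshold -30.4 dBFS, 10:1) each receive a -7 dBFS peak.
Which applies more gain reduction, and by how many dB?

A: 4 dB over, compressed to 1 dB over, so 3 dB of GR.
B: 23.4 dB over, compressed to 2.34 dB over, so 21.06 dB of GR.
B reduces 18.06 dB more.

B, by 18.06 dB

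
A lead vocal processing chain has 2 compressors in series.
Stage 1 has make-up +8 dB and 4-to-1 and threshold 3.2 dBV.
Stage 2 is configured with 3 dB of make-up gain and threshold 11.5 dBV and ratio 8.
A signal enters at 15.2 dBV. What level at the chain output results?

Stage 1: 15.2 dBV is 12 dB over 3.2 dBV; at 4:1 that becomes 3 dB over, giving 6.2 dBV; +8 dB make-up → 14.2 dBV.
Stage 2: 2.7 dB above 11.5 dBV, reduced 8:1 to 0.3375 dB above → 11.8375 dBV; +3 dB make-up → 14.8375 dBV.

14.8375 dBV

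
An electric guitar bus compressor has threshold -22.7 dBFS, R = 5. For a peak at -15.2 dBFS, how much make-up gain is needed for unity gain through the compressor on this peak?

Overshoot 7.5 dB → 7.5/5 = 1.5 dB after compression, so the compressed level is -22.7 + 1.5 = -21.2 dBFS.
Make-up = target − compressed = -15.2 − (-21.2) = 6 dB.

6 dB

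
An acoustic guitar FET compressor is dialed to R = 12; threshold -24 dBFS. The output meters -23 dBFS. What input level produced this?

The compressed level sits -23 − (-24) = 1 dB over threshold.
Input overshoot = R × output overshoot = 12 dB → input = -24 + 12 = -12 dBFS.

-12 dBFS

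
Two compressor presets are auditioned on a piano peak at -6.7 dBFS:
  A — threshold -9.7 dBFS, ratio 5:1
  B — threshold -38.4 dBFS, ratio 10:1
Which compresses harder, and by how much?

A: overshoot 3 dB → output overshoot 0.6 dB → GR 2.4 dB.
B: overshoot 31.7 dB → output overshoot 3.17 dB → GR 28.53 dB.
Difference: 26.13 dB in favour of B.

B, by 26.13 dB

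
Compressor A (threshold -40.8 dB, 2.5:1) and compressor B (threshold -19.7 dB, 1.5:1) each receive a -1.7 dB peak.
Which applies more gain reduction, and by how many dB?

A, by 17.46 dB

A: 39.1 dB over, compressed to 15.64 dB over, so 23.46 dB of GR.
B: 18 dB over, compressed to 12 dB over, so 6 dB of GR.
A reduces 17.46 dB more.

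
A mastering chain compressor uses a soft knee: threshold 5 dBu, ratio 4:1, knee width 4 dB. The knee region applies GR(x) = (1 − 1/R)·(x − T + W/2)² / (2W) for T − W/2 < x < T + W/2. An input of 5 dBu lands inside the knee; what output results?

4.625 dBu

x − T + W/2 = 5 − 5 + 2 = 2.
GR = (1 − 1/4) × 2² / 8 = 0.75 × 4 / 8 = 0.375 dB.
Output = 5 − 0.375 = 4.625 dBu.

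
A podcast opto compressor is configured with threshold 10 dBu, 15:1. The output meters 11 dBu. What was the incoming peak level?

The compressed level sits 11 − 10 = 1 dB over threshold.
Undo the ratio: input overshoot = 1 × 15 = 15 dB, giving input = 25 dBu.

25 dBu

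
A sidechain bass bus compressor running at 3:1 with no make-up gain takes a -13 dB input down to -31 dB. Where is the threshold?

Input is 27 dB above T (since output overshoot × R = input overshoot: (-31 − T)·3 = -13 − T gives T = -40 dB).
Check: -40 + (-13 − (-40))/3 = -40 + 9 = -31 dB. ✓

-40 dB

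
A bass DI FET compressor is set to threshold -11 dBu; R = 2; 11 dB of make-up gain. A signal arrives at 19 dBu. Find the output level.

19 dBu sits 30 dB over threshold.
At 2:1 the overshoot is divided by 2, leaving 15 dB above threshold.
That puts the output at 4 dBu; make-up adds 11 dB, giving 15 dBu.

15 dBu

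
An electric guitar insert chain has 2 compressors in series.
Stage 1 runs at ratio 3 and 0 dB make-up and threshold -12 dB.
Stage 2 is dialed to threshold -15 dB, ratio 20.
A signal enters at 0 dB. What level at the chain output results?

-14.65 dB

Stage 1: 12 dB above -12 dB, reduced 3:1 to 4 dB above → -8 dB.
Stage 2: -8 dB is 7 dB over -15 dB; at 20:1 that becomes 0.35 dB over, giving -14.65 dB.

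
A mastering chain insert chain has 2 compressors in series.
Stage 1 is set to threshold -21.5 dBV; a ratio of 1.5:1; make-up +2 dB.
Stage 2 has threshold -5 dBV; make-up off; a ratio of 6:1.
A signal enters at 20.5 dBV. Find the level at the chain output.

Stage 1: 42 dB above -21.5 dBV, reduced 1.5:1 to 28 dB above → 6.5 dBV; +2 dB make-up → 8.5 dBV.
Stage 2: 8.5 dBV is 13.5 dB over -5 dBV; at 6:1 that becomes 2.25 dB over, giving -2.75 dBV.

-2.75 dBV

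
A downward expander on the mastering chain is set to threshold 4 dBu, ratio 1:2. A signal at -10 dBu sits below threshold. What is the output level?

The input is 14 dB below the 4 dBu threshold.
A 1:2 expander multiplies undershoot by 2: 14 × 2 = 28 dB below threshold.
Output = 4 − 28 = -24 dBu.

-24 dBu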